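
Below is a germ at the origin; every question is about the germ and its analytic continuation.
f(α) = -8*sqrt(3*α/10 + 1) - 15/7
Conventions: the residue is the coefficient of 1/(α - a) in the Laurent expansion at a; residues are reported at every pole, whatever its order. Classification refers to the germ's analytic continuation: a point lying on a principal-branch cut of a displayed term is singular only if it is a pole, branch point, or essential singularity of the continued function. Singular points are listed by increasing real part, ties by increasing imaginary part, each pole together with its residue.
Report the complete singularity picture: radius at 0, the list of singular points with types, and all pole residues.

Radius of convergence at 0: 10/3.
At -10/3: an algebraic (square-root) branch point.

Branch term (-8)*sqrt(1 - α/(-10/3)): its argument vanishes at α = -10/3, a square-root branch point, modulus 10/3.
The radius of convergence is the smallest modulus among the singular points: 10/3.


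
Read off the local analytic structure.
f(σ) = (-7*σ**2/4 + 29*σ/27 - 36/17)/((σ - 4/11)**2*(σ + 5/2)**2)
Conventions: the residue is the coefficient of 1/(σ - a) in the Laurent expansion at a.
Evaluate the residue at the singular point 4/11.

At the order-2 pole 4/11 set g(σ) = (σ - (4/11))^2*f(σ) = (-7*σ**2/4 + 29*σ/27 - 36/17)/(σ + 5/2)**2.
Order-2 pole: residue = g'(a); g'(4/11) = 16363556/114771573, so the residue is 16363556/114771573.

The residue is 16363556/114771573.


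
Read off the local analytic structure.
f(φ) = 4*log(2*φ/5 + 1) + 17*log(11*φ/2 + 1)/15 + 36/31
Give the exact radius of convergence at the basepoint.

The radius of convergence is 2/11.

Branch term (4)*log(1 - φ/(-5/2)): its argument vanishes at φ = -5/2, a logarithmic branch point, modulus 5/2.
Branch term (17/15)*log(1 - φ/(-2/11)): its argument vanishes at φ = -2/11, a logarithmic branch point, modulus 2/11.
The radius of convergence is the smallest modulus among the singular points: 2/11.


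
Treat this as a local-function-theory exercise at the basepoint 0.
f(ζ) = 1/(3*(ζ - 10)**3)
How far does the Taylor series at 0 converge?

The radius of convergence is 10.

Denominator factor (ζ - 10)^3: pole of order 3 at 10, modulus 10.
The radius of convergence is the smallest modulus among the singular points: 10.


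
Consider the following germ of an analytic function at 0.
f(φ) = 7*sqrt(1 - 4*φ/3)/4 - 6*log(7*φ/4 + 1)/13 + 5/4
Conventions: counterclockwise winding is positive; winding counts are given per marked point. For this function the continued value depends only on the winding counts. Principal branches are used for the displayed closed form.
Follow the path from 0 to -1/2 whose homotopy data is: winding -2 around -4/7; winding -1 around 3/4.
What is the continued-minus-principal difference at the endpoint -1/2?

Continued minus principal equals (-(7/6)*sqrt(15)) + ((24/13)*pi)*i.

The rational part is single-valued and drops out of the difference; each branch term changes only by its own monodromy.
(7/4)*sqrt(1 - φ/(3/4)): winding -1 is odd, the square root flips sign, contributing -2*(7/4)*sqrt(1 - (-1/2)/(3/4)) = -2*(7/4)*sqrt(5/3) = -(7/6)*sqrt(15).
(-6/13)*log(1 - φ/(-4/7)): each positive loop around -4/7 adds 2*pi*i to the log, so winding -2 contributes (-6/13)*(-2)*2*pi*i = (24/13)*pi*i.
Summing the contributions at φ = -1/2 gives (-(7/6)*sqrt(15)) + ((24/13)*pi)*i.


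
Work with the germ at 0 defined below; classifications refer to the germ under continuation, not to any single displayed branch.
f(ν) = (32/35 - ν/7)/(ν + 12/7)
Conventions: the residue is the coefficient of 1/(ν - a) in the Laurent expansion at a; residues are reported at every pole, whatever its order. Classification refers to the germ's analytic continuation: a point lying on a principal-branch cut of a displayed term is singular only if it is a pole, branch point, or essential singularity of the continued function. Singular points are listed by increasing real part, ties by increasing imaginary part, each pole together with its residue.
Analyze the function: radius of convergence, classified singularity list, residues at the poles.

Denominator factor (ν + 12/7): pole of order 1 at -12/7, modulus 12/7.
The radius of convergence is the smallest modulus among the singular points: 12/7.
At the order-1 pole -12/7 set g(ν) = (ν - (-12/7))*f(ν) = 32/35 - ν/7.
Simple pole: residue = g(a) at a = -12/7, which is 284/245.

Radius of convergence at 0: 12/7.
At -12/7: a pole of order 1; residue 284/245.


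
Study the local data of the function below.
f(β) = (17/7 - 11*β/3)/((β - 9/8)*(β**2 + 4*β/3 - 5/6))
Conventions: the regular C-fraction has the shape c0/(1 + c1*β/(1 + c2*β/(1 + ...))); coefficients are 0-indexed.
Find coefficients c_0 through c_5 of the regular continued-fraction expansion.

Taylor coefficients (expand at 0): a_0 = 272/105, a_1 = 1712/675, a_2 = 1219808/212625, a_3 = 104787296/9568125, a_4 = 10022418752/430565625, a_5 = 956791279424/19375453125.
c0 = a_0 = 272/105. Peel one level at a time: if S = 1 + c*β/S' with S'(0) = 1, then c is the β-coefficient of S and S' = c*β/(S - 1).
S_1 = c0/f = 1 + (-749/765)*β + (-49003/39015)*β^2 + ...; c1 = -749/765.
S_2 = c1*β/(S_1 - 1) = 1 + (-49003/38199)*β + (1343522/1683003)*β^2 + ...; c2 = -49003/38199.
S_3 = c2*β/(S_2 - 1) = 1 + (22839874/36703247)*β + (-1347065040/2401294009)*β^2 + ...; c3 = 22839874/36703247.
S_4 = c3*β/(S_3 - 1) = 1 + (29675050440/32918304283)*β + (712201210560/451262841121)*β^2 + ...; c4 = 29675050440/32918304283.
S_5 = c4*β/(S_4 - 1) = 1 + (-1176072/671761)*β + ...; c5 = -1176072/671761.

The regular C-fraction coefficients are [272/105, -749/765, -49003/38199, 22839874/36703247, 29675050440/32918304283, -1176072/671761].


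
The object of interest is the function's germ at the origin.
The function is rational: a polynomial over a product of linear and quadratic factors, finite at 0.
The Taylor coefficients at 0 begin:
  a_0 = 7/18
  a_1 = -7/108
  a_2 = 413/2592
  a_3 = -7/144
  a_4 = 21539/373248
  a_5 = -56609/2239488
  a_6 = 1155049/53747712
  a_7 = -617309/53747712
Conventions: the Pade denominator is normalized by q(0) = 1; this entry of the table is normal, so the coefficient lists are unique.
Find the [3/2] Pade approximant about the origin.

The Pade approximant has numerator coefficients [7/18, 11585/2427966, 68285/2427966, -133/809322]; denominator coefficients [1, 144817/809322, -5974345/19423728].

Taylor coefficients needed (read off): a_0 = 7/18, a_1 = -7/108, a_2 = 413/2592, a_3 = -7/144, a_4 = 21539/373248, a_5 = -56609/2239488.
Write the denominator as Q(y) = 1 + q1*y + q2*y^2. Requiring Q*f - P = O(y^6) with deg P <= 3 kills the coefficients of y^4..y^5 in Q*f:
  y^4: a_4 + q1*a_3 + q2*a_2 = 0, i.e. 21539/373248 + (-7/144)*q1 + (413/2592)*q2 = 0.
  y^5: a_5 + q1*a_4 + q2*a_3 = 0, i.e. -56609/2239488 + (21539/373248)*q1 + (-7/144)*q2 = 0.
Solving this linear system: q1 = 144817/809322, q2 = -5974345/19423728.
The numerator is Q*f truncated at degree 3: P0 = a_0 = 7/18; P1 = a_1 + q1*a_0 = 11585/2427966; P2 = a_2 + q1*a_1 + q2*a_0 = 68285/2427966; P3 = a_3 + q1*a_2 + q2*a_1 = -133/809322.


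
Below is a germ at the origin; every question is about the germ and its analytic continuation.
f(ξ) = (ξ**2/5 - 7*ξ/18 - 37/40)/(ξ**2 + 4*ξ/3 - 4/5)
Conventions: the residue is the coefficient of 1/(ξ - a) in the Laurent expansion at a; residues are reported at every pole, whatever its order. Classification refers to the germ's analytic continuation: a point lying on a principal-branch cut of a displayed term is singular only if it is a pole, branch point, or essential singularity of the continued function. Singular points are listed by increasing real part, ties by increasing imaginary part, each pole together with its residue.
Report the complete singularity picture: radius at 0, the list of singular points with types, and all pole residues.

Denominator factor (ξ**2 + 4*ξ/3 - 4/5): discriminant 224/45, real irrational roots -2/3 + (2/15)*sqrt(70) and -2/3 - (2/15)*sqrt(70); poles of order 1, moduli -2/3 + (2/15)*sqrt(70) and 2/3 + (2/15)*sqrt(70).
The radius of convergence is the smallest modulus among the singular points: -2/3 + (2/15)*sqrt(70).
The factor ξ**2 + 4*ξ/3 - 4/5 splits as (ξ - a)(ξ - a') with a = -2/3 - (2/15)*sqrt(70), a' = -2/3 + (2/15)*sqrt(70). At the order-1 pole a set g(ξ) = (ξ - a)*f(ξ) = [ξ**2/5 - 7*ξ/18 - 37/40] / (ξ - a').
Simple pole: residue = g(a) at a = -2/3 - (2/15)*sqrt(70), which is -59/180 + (253/14400)*sqrt(70).
The factor ξ**2 + 4*ξ/3 - 4/5 splits as (ξ - a)(ξ - a') with a = -2/3 + (2/15)*sqrt(70), a' = -2/3 - (2/15)*sqrt(70). At the order-1 pole a set g(ξ) = (ξ - a)*f(ξ) = [ξ**2/5 - 7*ξ/18 - 37/40] / (ξ - a').
Simple pole: residue = g(a) at a = -2/3 + (2/15)*sqrt(70), which is -59/180 - (253/14400)*sqrt(70).
List the singular points by increasing real part (a conjugate pair: the negative imaginary part first).

Radius of convergence at 0: -2/3 + (2/15)*sqrt(70).
At -2/3 - (2/15)*sqrt(70): a pole of order 1; residue -59/180 + (253/14400)*sqrt(70).
At -2/3 + (2/15)*sqrt(70): a pole of order 1; residue -59/180 - (253/14400)*sqrt(70).


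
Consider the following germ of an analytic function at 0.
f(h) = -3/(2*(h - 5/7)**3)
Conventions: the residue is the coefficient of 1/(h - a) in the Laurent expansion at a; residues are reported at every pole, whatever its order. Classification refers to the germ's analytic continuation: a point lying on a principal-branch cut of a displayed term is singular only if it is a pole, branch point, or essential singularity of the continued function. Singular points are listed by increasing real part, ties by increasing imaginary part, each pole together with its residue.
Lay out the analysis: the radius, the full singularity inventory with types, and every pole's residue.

Denominator factor (h - 5/7)^3: pole of order 3 at 5/7, modulus 5/7.
The radius of convergence is the smallest modulus among the singular points: 5/7.
At the order-3 pole 5/7 set g(h) = (h - (5/7))^3*f(h) = -3/2.
Order-3 pole: residue = g''(a)/2; g''(5/7) = 0, so the residue is 0.

Radius of convergence at 0: 5/7.
At 5/7: a pole of order 3; residue 0.


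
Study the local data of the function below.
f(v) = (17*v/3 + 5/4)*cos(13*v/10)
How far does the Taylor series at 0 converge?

The radius of convergence is infinite.

The factor cos(13*v/10) is entire and contributes no finite singular point.
The polynomial part has no poles.
No finite singular points: the Taylor series at 0 converges everywhere.


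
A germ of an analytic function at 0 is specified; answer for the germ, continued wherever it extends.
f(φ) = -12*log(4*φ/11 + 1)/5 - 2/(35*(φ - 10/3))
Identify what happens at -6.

The point is a regular point.

Denominator factors: φ - 10/3 = -28/3 at φ = -6 — none vanishes.
Branch term log(1 - φ/(-11/4)): argument at -6 is -13/11, nonzero, so -6 is not its branch point (a point on a principal cut is still regular for the continued germ).
So the germ continues analytically to -6.


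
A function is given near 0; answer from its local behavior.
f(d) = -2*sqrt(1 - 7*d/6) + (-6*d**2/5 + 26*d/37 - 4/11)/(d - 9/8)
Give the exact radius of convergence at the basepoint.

Denominator factor (d - 9/8): pole of order 1 at 9/8, modulus 9/8.
Branch term (-2)*sqrt(1 - d/(6/7)): its argument vanishes at d = 6/7, a square-root branch point, modulus 6/7.
The radius of convergence is the smallest modulus among the singular points: 6/7.

The radius of convergence is 6/7.


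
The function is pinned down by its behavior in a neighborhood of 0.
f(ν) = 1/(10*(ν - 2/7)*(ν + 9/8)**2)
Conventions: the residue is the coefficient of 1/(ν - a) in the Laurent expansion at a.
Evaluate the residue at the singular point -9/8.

At the order-2 pole -9/8 set g(ν) = (ν - (-9/8))^2*f(ν) = 1/(10*(ν - 2/7)).
Order-2 pole: residue = g'(a); g'(-9/8) = -1568/31205, so the residue is -1568/31205.

The residue is -1568/31205.


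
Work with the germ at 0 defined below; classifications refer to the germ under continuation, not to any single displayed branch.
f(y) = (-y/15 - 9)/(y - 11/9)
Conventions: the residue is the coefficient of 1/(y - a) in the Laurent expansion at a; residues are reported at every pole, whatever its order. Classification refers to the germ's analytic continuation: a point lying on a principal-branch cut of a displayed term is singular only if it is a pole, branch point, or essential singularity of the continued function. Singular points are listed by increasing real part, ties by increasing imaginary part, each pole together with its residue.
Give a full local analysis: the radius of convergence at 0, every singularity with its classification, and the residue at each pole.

Denominator factor (y - 11/9): pole of order 1 at 11/9, modulus 11/9.
The radius of convergence is the smallest modulus among the singular points: 11/9.
At the order-1 pole 11/9 set g(y) = (y - (11/9))*f(y) = -y/15 - 9.
Simple pole: residue = g(a) at a = 11/9, which is -1226/135.

Radius of convergence at 0: 11/9.
At 11/9: a pole of order 1; residue -1226/135.


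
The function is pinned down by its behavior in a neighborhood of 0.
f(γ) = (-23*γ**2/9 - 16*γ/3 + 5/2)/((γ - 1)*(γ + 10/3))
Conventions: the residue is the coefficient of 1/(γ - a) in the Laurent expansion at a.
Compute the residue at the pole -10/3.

The residue is 1315/702.

At the order-1 pole -10/3 set g(γ) = (γ - (-10/3))*f(γ) = (-23*γ**2/9 - 16*γ/3 + 5/2)/(γ - 1).
Simple pole: residue = g(a) at a = -10/3, which is 1315/702.


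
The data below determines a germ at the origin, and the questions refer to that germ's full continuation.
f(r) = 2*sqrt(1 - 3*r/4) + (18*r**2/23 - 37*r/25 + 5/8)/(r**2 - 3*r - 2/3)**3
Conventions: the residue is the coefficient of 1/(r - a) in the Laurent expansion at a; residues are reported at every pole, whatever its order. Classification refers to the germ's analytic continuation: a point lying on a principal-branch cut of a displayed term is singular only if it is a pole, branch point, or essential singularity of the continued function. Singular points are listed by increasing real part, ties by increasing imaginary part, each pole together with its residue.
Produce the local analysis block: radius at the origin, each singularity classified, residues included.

Radius of convergence at 0: -3/2 + (1/6)*sqrt(105).
At 3/2 - (1/6)*sqrt(105): a pole of order 3; residue (459/612500)*sqrt(105).
At 4/3: an algebraic (square-root) branch point.
At 3/2 + (1/6)*sqrt(105): a pole of order 3; residue -(459/612500)*sqrt(105).

Denominator factor (r**2 - 3*r - 2/3)^3: discriminant 35/3, real irrational roots 3/2 + (1/6)*sqrt(105) and 3/2 - (1/6)*sqrt(105); poles of order 3, moduli 3/2 + (1/6)*sqrt(105) and -3/2 + (1/6)*sqrt(105).
Branch term (2)*sqrt(1 - r/(4/3)): its argument vanishes at r = 4/3, a square-root branch point, modulus 4/3.
The radius of convergence is the smallest modulus among the singular points: -3/2 + (1/6)*sqrt(105).
The branch term is analytic at 3/2 - (1/6)*sqrt(105) and contributes nothing to the residue; only the rational part matters.
The factor r**2 - 3*r - 2/3 splits as (r - a)(r - a') with a = 3/2 - (1/6)*sqrt(105), a' = 3/2 + (1/6)*sqrt(105). At the order-3 pole a set g(r) = (r - a)^3*(rational part) = [18*r**2/23 - 37*r/25 + 5/8] / (r - a')^3.
Order-3 pole: residue = g''(a)/2; g''(3/2 - (1/6)*sqrt(105)) = (459/306250)*sqrt(105), so the residue is (459/612500)*sqrt(105).
The branch term is analytic at 3/2 + (1/6)*sqrt(105) and contributes nothing to the residue; only the rational part matters.
The factor r**2 - 3*r - 2/3 splits as (r - a)(r - a') with a = 3/2 + (1/6)*sqrt(105), a' = 3/2 - (1/6)*sqrt(105). At the order-3 pole a set g(r) = (r - a)^3*(rational part) = [18*r**2/23 - 37*r/25 + 5/8] / (r - a')^3.
Order-3 pole: residue = g''(a)/2; g''(3/2 + (1/6)*sqrt(105)) = -(459/306250)*sqrt(105), so the residue is -(459/612500)*sqrt(105).
List the singular points by increasing real part (a conjugate pair: the negative imaginary part first).


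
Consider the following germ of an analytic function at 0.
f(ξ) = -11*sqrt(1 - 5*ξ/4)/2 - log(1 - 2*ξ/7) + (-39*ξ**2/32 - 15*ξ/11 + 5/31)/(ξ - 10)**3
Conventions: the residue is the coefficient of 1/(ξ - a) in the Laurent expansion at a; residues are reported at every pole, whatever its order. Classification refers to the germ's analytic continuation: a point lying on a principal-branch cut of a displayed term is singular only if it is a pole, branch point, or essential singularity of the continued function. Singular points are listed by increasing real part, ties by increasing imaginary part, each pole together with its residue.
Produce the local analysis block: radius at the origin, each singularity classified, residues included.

Radius of convergence at 0: 4/5.
At 4/5: an algebraic (square-root) branch point.
At 7/2: a logarithmic branch point.
At 10: a pole of order 3; residue -39/32.

Denominator factor (ξ - 10)^3: pole of order 3 at 10, modulus 10.
Branch term (-11/2)*sqrt(1 - ξ/(4/5)): its argument vanishes at ξ = 4/5, a square-root branch point, modulus 4/5.
Branch term (-1)*log(1 - ξ/(7/2)): its argument vanishes at ξ = 7/2, a logarithmic branch point, modulus 7/2.
The radius of convergence is the smallest modulus among the singular points: 4/5.
The branch terms are analytic at 10 and contribute nothing to the residue; only the rational part matters.
At the order-3 pole 10 set g(ξ) = (ξ - (10))^3*(rational part) = -39*ξ**2/32 - 15*ξ/11 + 5/31.
Order-3 pole: residue = g''(a)/2; g''(10) = -39/16, so the residue is -39/32.
List the singular points by increasing real part (a conjugate pair: the negative imaginary part first).


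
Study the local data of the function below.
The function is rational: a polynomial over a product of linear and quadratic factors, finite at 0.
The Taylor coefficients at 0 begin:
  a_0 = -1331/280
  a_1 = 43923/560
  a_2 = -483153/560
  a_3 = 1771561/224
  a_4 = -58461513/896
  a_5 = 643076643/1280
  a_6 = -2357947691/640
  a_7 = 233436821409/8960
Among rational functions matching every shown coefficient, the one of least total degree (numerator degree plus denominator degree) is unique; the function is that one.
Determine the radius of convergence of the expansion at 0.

No rational of total degree below 3 reproduces all 8 coefficients; solving the [0/3] Pade equations on them gives f(σ) = -1/(35*(σ + 2/11)**3), whose expansion matches every shown term.
Denominator factor (σ + 2/11)^3: pole of order 3 at -2/11, modulus 2/11.
The radius of convergence is the smallest modulus among the singular points: 2/11.

The radius of convergence is 2/11.


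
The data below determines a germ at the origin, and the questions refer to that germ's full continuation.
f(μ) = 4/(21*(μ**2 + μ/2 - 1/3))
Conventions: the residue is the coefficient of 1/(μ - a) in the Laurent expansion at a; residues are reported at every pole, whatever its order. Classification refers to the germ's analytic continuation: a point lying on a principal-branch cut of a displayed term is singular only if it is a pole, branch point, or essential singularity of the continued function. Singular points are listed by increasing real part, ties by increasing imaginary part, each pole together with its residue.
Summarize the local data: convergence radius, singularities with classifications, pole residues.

Denominator factor (μ**2 + μ/2 - 1/3): discriminant 19/12, real irrational roots -1/4 + (1/12)*sqrt(57) and -1/4 - (1/12)*sqrt(57); poles of order 1, moduli -1/4 + (1/12)*sqrt(57) and 1/4 + (1/12)*sqrt(57).
The radius of convergence is the smallest modulus among the singular points: -1/4 + (1/12)*sqrt(57).
The factor μ**2 + μ/2 - 1/3 splits as (μ - a)(μ - a') with a = -1/4 - (1/12)*sqrt(57), a' = -1/4 + (1/12)*sqrt(57). At the order-1 pole a set g(μ) = (μ - a)*f(μ) = [4/21] / (μ - a').
Simple pole: residue = g(a) at a = -1/4 - (1/12)*sqrt(57), which is -(8/399)*sqrt(57).
The factor μ**2 + μ/2 - 1/3 splits as (μ - a)(μ - a') with a = -1/4 + (1/12)*sqrt(57), a' = -1/4 - (1/12)*sqrt(57). At the order-1 pole a set g(μ) = (μ - a)*f(μ) = [4/21] / (μ - a').
Simple pole: residue = g(a) at a = -1/4 + (1/12)*sqrt(57), which is (8/399)*sqrt(57).
List the singular points by increasing real part (a conjugate pair: the negative imaginary part first).

Radius of convergence at 0: -1/4 + (1/12)*sqrt(57).
At -1/4 - (1/12)*sqrt(57): a pole of order 1; residue -(8/399)*sqrt(57).
At -1/4 + (1/12)*sqrt(57): a pole of order 1; residue (8/399)*sqrt(57).


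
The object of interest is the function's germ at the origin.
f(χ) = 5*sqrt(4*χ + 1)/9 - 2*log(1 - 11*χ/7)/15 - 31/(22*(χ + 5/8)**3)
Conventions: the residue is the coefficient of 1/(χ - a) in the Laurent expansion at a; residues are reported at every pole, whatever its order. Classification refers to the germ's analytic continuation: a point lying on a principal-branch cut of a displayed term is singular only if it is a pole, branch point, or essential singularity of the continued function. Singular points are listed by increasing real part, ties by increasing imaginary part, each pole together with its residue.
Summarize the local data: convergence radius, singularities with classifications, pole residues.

Denominator factor (χ + 5/8)^3: pole of order 3 at -5/8, modulus 5/8.
Branch term (5/9)*sqrt(1 - χ/(-1/4)): its argument vanishes at χ = -1/4, a square-root branch point, modulus 1/4.
Branch term (-2/15)*log(1 - χ/(7/11)): its argument vanishes at χ = 7/11, a logarithmic branch point, modulus 7/11.
The radius of convergence is the smallest modulus among the singular points: 1/4.
The branch terms are analytic at -5/8 and contribute nothing to the residue; only the rational part matters.
At the order-3 pole -5/8 set g(χ) = (χ - (-5/8))^3*(rational part) = -31/22.
Order-3 pole: residue = g''(a)/2; g''(-5/8) = 0, so the residue is 0.
List the singular points by increasing real part (a conjugate pair: the negative imaginary part first).

Radius of convergence at 0: 1/4.
At -5/8: a pole of order 3; residue 0.
At -1/4: an algebraic (square-root) branch point.
At 7/11: a logarithmic branch point.


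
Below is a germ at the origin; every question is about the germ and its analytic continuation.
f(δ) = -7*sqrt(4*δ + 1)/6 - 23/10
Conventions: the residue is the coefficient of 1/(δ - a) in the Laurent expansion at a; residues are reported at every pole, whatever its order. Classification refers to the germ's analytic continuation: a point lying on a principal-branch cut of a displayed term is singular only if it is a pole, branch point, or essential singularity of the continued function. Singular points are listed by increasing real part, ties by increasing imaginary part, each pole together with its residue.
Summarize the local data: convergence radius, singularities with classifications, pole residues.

Radius of convergence at 0: 1/4.
At -1/4: an algebraic (square-root) branch point.

Branch term (-7/6)*sqrt(1 - δ/(-1/4)): its argument vanishes at δ = -1/4, a square-root branch point, modulus 1/4.
The radius of convergence is the smallest modulus among the singular points: 1/4.


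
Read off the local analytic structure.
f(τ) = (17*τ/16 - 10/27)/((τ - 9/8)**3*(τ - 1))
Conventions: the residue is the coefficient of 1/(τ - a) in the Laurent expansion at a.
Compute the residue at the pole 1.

The residue is -9568/27.

At the order-1 pole 1 set g(τ) = (τ - (1))*f(τ) = (17*τ/16 - 10/27)/(τ - 9/8)**3.
Simple pole: residue = g(a) at a = 1, which is -9568/27.


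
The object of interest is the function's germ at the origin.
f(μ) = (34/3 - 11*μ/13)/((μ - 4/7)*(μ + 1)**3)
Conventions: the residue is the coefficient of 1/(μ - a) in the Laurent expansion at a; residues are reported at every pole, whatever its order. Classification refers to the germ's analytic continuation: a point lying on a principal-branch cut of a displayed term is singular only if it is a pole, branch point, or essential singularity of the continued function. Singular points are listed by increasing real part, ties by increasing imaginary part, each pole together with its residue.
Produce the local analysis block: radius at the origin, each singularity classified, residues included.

Radius of convergence at 0: 4/7.
At -1: a pole of order 3; residue -145138/51909.
At 4/7: a pole of order 1; residue 145138/51909.

Denominator factor (μ - 4/7): pole of order 1 at 4/7, modulus 4/7.
Denominator factor (μ + 1)^3: pole of order 3 at -1, modulus 1.
The radius of convergence is the smallest modulus among the singular points: 4/7.
At the order-3 pole -1 set g(μ) = (μ - (-1))^3*f(μ) = (34/3 - 11*μ/13)/(μ - 4/7).
Order-3 pole: residue = g''(a)/2; g''(-1) = -290276/51909, so the residue is -145138/51909.
At the order-1 pole 4/7 set g(μ) = (μ - (4/7))*f(μ) = (34/3 - 11*μ/13)/(μ + 1)**3.
Simple pole: residue = g(a) at a = 4/7, which is 145138/51909.
List the singular points by increasing real part (a conjugate pair: the negative imaginary part first).


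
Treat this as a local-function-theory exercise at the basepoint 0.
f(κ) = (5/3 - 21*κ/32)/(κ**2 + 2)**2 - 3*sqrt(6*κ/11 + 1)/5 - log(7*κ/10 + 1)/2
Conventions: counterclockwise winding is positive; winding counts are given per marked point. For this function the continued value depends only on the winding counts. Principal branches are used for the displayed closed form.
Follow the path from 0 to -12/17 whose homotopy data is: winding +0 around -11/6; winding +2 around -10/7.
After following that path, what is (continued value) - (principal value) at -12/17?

Continued minus principal equals -(2)*pi*i.

The rational part is single-valued and drops out of the difference; each branch term changes only by its own monodromy.
(-3/5)*sqrt(1 - κ/(-11/6)): winding +0 is even, the square root returns to the same sheet, contribution 0.
(-1/2)*log(1 - κ/(-10/7)): each positive loop around -10/7 adds 2*pi*i to the log, so winding +2 contributes (-1/2)*(2)*2*pi*i = -(2)*pi*i.
Summing the contributions at κ = -12/17 gives -(2)*pi*i.


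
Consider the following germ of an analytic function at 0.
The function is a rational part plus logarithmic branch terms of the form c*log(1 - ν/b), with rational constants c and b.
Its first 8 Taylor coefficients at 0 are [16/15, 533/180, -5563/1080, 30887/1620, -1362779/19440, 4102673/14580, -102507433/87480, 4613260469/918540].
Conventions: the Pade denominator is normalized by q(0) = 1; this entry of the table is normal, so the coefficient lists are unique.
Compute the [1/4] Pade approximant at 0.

Taylor coefficients needed (read off): a_0 = 16/15, a_1 = 533/180, a_2 = -5563/1080, a_3 = 30887/1620, a_4 = -1362779/19440, a_5 = 4102673/14580.
Write the denominator as Q(ν) = 1 + q1*ν + q2*ν^2 + q3*ν^3 + q4*ν^4. Requiring Q*f - P = O(ν^6) with deg P <= 1 kills the coefficients of ν^2..ν^5 in Q*f:
  ν^2: a_2 + q1*a_1 + q2*a_0 = 0, i.e. -5563/1080 + (533/180)*q1 + (16/15)*q2 = 0.
  ν^3: a_3 + q1*a_2 + q2*a_1 + q3*a_0 = 0, i.e. 30887/1620 + (-5563/1080)*q1 + (533/180)*q2 + (16/15)*q3 = 0.
  ν^4: a_4 + q1*a_3 + q2*a_2 + q3*a_1 + q4*a_0 = 0, i.e. -1362779/19440 + (30887/1620)*q1 + (-5563/1080)*q2 + (533/180)*q3 + (16/15)*q4 = 0.
  ν^5: a_5 + q1*a_4 + q2*a_3 + q3*a_2 + q4*a_1 = 0, i.e. 4102673/14580 + (-1362779/19440)*q1 + (30887/1620)*q2 + (-5563/1080)*q3 + (533/180)*q4 = 0.
Solving this linear system: q1 = 442651343/160753094, q2 = -8145773953/2893555692, q3 = 2081879805/643012376, q4 = -7820369005/1286024752.
The numerator is Q*f truncated at degree 1: P0 = a_0 = 16/15; P1 = a_1 + q1*a_0 = 85335228479/14467778460.

The Pade approximant has numerator coefficients [16/15, 85335228479/14467778460]; denominator coefficients [1, 442651343/160753094, -8145773953/2893555692, 2081879805/643012376, -7820369005/1286024752].


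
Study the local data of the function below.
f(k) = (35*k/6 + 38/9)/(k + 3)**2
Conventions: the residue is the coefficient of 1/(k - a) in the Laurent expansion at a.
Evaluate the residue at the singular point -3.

The residue is 35/6.

At the order-2 pole -3 set g(k) = (k - (-3))^2*f(k) = 35*k/6 + 38/9.
Order-2 pole: residue = g'(a); g'(-3) = 35/6, so the residue is 35/6.


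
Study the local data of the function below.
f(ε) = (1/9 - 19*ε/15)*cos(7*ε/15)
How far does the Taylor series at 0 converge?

The factor cos(7*ε/15) is entire and contributes no finite singular point.
The polynomial part has no poles.
No finite singular points: the Taylor series at 0 converges everywhere.

The radius of convergence is infinite.


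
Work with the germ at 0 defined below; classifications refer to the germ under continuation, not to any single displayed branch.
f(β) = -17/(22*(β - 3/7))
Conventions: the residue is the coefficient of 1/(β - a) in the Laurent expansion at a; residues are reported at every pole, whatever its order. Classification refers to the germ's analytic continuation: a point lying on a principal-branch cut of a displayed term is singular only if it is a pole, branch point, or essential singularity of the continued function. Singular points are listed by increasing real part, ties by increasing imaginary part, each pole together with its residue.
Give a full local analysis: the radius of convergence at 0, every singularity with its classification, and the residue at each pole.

Radius of convergence at 0: 3/7.
At 3/7: a pole of order 1; residue -17/22.

Denominator factor (β - 3/7): pole of order 1 at 3/7, modulus 3/7.
The radius of convergence is the smallest modulus among the singular points: 3/7.
At the order-1 pole 3/7 set g(β) = (β - (3/7))*f(β) = -17/22.
Simple pole: residue = g(a) at a = 3/7, which is -17/22.


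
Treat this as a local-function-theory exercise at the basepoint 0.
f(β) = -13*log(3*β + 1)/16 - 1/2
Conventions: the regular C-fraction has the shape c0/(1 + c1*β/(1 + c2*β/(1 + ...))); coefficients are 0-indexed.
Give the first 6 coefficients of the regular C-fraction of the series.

Taylor coefficients (expand at 0): a_0 = -1/2, a_1 = -39/16, a_2 = 117/32, a_3 = -117/16, a_4 = 1053/64, a_5 = -3159/80.
c0 = a_0 = -1/2. Peel one level at a time: if S = 1 + c*β/S' with S'(0) = 1, then c is the β-coefficient of S and S' = c*β/(S - 1).
S_1 = c0/f = 1 + (-39/8)*β + (1989/64)*β^2 + ...; c1 = -39/8.
S_2 = c1*β/(S_1 - 1) = 1 + (51/8)*β + (-3/4)*β^2 + ...; c2 = 51/8.
S_3 = c2*β/(S_2 - 1) = 1 + (2/17)*β + (-47/289)*β^2 + ...; c3 = 2/17.
S_4 = c3*β/(S_3 - 1) = 1 + (47/34)*β + (-3/5)*β^2 + ...; c4 = 47/34.
S_5 = c4*β/(S_4 - 1) = 1 + (102/235)*β + ...; c5 = 102/235.

The regular C-fraction coefficients are [-1/2, -39/8, 51/8, 2/17, 47/34, 102/235].


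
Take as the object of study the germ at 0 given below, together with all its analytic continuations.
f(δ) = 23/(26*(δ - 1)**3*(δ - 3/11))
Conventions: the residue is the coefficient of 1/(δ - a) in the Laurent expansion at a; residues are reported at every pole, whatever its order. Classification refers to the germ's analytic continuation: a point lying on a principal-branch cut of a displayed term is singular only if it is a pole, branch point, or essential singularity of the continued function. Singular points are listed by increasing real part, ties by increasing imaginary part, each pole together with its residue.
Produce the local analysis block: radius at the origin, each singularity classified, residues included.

Radius of convergence at 0: 3/11.
At 3/11: a pole of order 1; residue -30613/13312.
At 1: a pole of order 3; residue 30613/13312.

Denominator factor (δ - 1)^3: pole of order 3 at 1, modulus 1.
Denominator factor (δ - 3/11): pole of order 1 at 3/11, modulus 3/11.
The radius of convergence is the smallest modulus among the singular points: 3/11.
At the order-1 pole 3/11 set g(δ) = (δ - (3/11))*f(δ) = 23/(26*(δ - 1)**3).
Simple pole: residue = g(a) at a = 3/11, which is -30613/13312.
At the order-3 pole 1 set g(δ) = (δ - (1))^3*f(δ) = 23/(26*(δ - 3/11)).
Order-3 pole: residue = g''(a)/2; g''(1) = 30613/6656, so the residue is 30613/13312.
List the singular points by increasing real part (a conjugate pair: the negative imaginary part first).


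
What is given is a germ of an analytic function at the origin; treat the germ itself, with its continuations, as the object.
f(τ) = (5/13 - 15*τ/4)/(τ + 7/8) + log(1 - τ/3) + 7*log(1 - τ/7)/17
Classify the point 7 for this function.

The point is a logarithmic branch point.

The term (7/17)*log(1 - τ/(7)) has argument 1 - 7/(7) = 0 at 7: a logarithmic (infinitely-sheeted) branch point; the remaining terms are analytic or single-valued there.


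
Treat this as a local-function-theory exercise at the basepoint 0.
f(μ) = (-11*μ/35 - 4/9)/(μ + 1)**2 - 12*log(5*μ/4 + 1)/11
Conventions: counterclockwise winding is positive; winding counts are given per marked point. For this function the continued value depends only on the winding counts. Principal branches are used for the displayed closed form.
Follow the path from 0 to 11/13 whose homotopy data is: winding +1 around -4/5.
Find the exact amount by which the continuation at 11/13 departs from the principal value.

Continued minus principal equals -(24/11)*pi*i.

The rational part is single-valued and drops out of the difference; each branch term changes only by its own monodromy.
(-12/11)*log(1 - μ/(-4/5)): each positive loop around -4/5 adds 2*pi*i to the log, so winding +1 contributes (-12/11)*(1)*2*pi*i = -(24/11)*pi*i.
Summing the contributions at μ = 11/13 gives -(24/11)*pi*i.


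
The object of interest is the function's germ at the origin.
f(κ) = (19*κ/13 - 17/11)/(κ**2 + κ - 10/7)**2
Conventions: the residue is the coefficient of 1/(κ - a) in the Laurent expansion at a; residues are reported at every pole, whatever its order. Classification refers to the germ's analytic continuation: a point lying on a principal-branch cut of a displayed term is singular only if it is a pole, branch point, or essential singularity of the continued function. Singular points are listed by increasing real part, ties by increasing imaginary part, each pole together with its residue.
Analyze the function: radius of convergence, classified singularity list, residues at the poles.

Denominator factor (κ**2 + κ - 10/7)^2: discriminant 47/7, real irrational roots -1/2 + (1/14)*sqrt(329) and -1/2 - (1/14)*sqrt(329); poles of order 2, moduli -1/2 + (1/14)*sqrt(329) and 1/2 + (1/14)*sqrt(329).
The radius of convergence is the smallest modulus among the singular points: -1/2 + (1/14)*sqrt(329).
The factor κ**2 + κ - 10/7 splits as (κ - a)(κ - a') with a = -1/2 - (1/14)*sqrt(329), a' = -1/2 + (1/14)*sqrt(329). At the order-2 pole a set g(κ) = (κ - a)^2*f(κ) = [19*κ/13 - 17/11] / (κ - a')^2.
Order-2 pole: residue = g'(a); g'(-1/2 - (1/14)*sqrt(329)) = -(4557/315887)*sqrt(329), so the residue is -(4557/315887)*sqrt(329).
The factor κ**2 + κ - 10/7 splits as (κ - a)(κ - a') with a = -1/2 + (1/14)*sqrt(329), a' = -1/2 - (1/14)*sqrt(329). At the order-2 pole a set g(κ) = (κ - a)^2*f(κ) = [19*κ/13 - 17/11] / (κ - a')^2.
Order-2 pole: residue = g'(a); g'(-1/2 + (1/14)*sqrt(329)) = (4557/315887)*sqrt(329), so the residue is (4557/315887)*sqrt(329).
List the singular points by increasing real part (a conjugate pair: the negative imaginary part first).

Radius of convergence at 0: -1/2 + (1/14)*sqrt(329).
At -1/2 - (1/14)*sqrt(329): a pole of order 2; residue -(4557/315887)*sqrt(329).
At -1/2 + (1/14)*sqrt(329): a pole of order 2; residue (4557/315887)*sqrt(329).


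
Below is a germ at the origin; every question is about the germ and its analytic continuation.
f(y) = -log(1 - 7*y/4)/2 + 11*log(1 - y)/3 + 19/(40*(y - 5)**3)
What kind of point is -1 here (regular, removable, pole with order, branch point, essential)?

Denominator factors: y - 5 = -6 at y = -1 — none vanishes.
Branch term log(1 - y/(1)): argument at -1 is 2, nonzero, so -1 is not its branch point (a point on a principal cut is still regular for the continued germ).
Branch term log(1 - y/(4/7)): argument at -1 is 11/4, nonzero, so -1 is not its branch point (a point on a principal cut is still regular for the continued germ).
So the germ continues analytically to -1.

The point is a regular point.


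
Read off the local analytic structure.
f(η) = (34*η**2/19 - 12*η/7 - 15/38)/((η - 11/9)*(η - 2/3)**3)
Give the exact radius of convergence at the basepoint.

The radius of convergence is 2/3.

Denominator factor (η - 11/9): pole of order 1 at 11/9, modulus 11/9.
Denominator factor (η - 2/3)^3: pole of order 3 at 2/3, modulus 2/3.
The radius of convergence is the smallest modulus among the singular points: 2/3.


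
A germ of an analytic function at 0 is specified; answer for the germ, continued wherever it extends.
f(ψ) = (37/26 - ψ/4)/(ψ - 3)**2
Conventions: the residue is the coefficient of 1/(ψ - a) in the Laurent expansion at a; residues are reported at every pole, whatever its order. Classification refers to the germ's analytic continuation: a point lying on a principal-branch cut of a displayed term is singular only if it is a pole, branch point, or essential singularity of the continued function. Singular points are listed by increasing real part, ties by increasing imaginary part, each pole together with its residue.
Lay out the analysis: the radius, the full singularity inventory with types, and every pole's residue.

Denominator factor (ψ - 3)^2: pole of order 2 at 3, modulus 3.
The radius of convergence is the smallest modulus among the singular points: 3.
At the order-2 pole 3 set g(ψ) = (ψ - (3))^2*f(ψ) = 37/26 - ψ/4.
Order-2 pole: residue = g'(a); g'(3) = -1/4, so the residue is -1/4.

Radius of convergence at 0: 3.
At 3: a pole of order 2; residue -1/4.


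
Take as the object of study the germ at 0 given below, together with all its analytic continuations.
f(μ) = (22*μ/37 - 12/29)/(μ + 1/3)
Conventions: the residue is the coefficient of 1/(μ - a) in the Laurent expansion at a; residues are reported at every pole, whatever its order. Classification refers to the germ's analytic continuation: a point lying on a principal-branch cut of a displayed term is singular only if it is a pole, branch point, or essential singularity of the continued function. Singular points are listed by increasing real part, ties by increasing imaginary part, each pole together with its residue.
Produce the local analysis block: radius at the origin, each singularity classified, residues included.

Radius of convergence at 0: 1/3.
At -1/3: a pole of order 1; residue -1970/3219.

Denominator factor (μ + 1/3): pole of order 1 at -1/3, modulus 1/3.
The radius of convergence is the smallest modulus among the singular points: 1/3.
At the order-1 pole -1/3 set g(μ) = (μ - (-1/3))*f(μ) = 22*μ/37 - 12/29.
Simple pole: residue = g(a) at a = -1/3, which is -1970/3219.


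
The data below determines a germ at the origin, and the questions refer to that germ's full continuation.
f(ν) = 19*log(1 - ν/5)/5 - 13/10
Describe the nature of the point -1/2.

The point is a regular point.

There is no denominator, hence no pole anywhere.
Branch term log(1 - ν/(5)): argument at -1/2 is 11/10, nonzero, so -1/2 is not its branch point (a point on a principal cut is still regular for the continued germ).
So the germ continues analytically to -1/2.


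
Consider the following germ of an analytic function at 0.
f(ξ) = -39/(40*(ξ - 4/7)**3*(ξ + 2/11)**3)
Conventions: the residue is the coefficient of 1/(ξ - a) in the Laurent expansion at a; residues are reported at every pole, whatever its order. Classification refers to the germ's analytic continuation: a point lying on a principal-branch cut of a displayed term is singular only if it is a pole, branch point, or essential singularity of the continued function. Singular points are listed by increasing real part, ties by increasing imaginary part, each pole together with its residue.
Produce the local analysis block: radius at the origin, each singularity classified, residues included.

Denominator factor (ξ + 2/11)^3: pole of order 3 at -2/11, modulus 2/11.
Denominator factor (ξ - 4/7)^3: pole of order 3 at 4/7, modulus 4/7.
The radius of convergence is the smallest modulus among the singular points: 2/11.
At the order-3 pole -2/11 set g(ξ) = (ξ - (-2/11))^3*f(ξ) = -39/(40*(ξ - 4/7)**3).
Order-3 pole: residue = g''(a)/2; g''(-2/11) = 316693746369/6563567680, so the residue is 316693746369/13127135360.
At the order-3 pole 4/7 set g(ξ) = (ξ - (4/7))^3*f(ξ) = -39/(40*(ξ + 2/11)**3).
Order-3 pole: residue = g''(a)/2; g''(4/7) = -316693746369/6563567680, so the residue is -316693746369/13127135360.
List the singular points by increasing real part (a conjugate pair: the negative imaginary part first).

Radius of convergence at 0: 2/11.
At -2/11: a pole of order 3; residue 316693746369/13127135360.
At 4/7: a pole of order 3; residue -316693746369/13127135360.
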